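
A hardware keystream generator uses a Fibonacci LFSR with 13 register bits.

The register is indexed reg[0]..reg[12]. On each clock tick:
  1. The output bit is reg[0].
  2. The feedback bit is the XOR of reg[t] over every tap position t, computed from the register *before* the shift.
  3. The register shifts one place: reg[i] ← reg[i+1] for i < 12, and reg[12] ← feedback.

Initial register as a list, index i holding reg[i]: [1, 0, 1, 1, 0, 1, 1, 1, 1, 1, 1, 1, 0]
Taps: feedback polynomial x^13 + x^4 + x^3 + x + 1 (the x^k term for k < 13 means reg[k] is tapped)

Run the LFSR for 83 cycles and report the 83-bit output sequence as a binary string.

10110111111100001100010011011001001100011000111000110000000001101000001010111101110

tick  register→output (feedback)
  0  1011011111110→1 (0)
  1  0110111111100→0 (0)
  2  1101111111000→1 (0)
  3  1011111110000→1 (1)
  4  0111111100001→0 (1)
  5  1111111000011→1 (0)
  6  1111110000110→1 (0)
  7  1111100001100→1 (0)
  8  1111000011000→1 (1)
  9  1110000110001→1 (0)
 10  1100001100010→1 (0)
 11  1000011000100→1 (1)
 12  0000110001001→0 (1)
 13  0001100010011→0 (0)
 14  0011000100110→0 (1)
 15  0110001001101→0 (1)
 16  1100010011011→1 (0)
 17  1000100110110→1 (0)
 18  0001001101100→0 (1)
 19  0010011011001→0 (0)
 20  0100110110010→0 (0)
 21  1001101100100→1 (1)
 22  0011011001001→0 (1)
 23  0110110010011→0 (0)
 24  1101100100110→1 (0)
 25  1011001001100→1 (0)
 26  0110010011000→0 (1)
 27  1100100110001→1 (1)
 28  1001001100011→1 (0)
 29  0010011000110→0 (0)
 30  0100110001100→0 (0)
 31  1001100011000→1 (1)
 32  0011000110001→0 (1)
 33  0110001100011→0 (1)
 34  1100011000111→1 (0)
 35  1000110001110→1 (0)
 36  0001100011100→0 (0)
 37  0011000111000→0 (1)
 38  0110001110001→0 (1)
 39  1100011100011→1 (0)
 40  1000111000110→1 (0)
 41  0001110001100→0 (0)
 42  0011100011000→0 (0)
 43  0111000110000→0 (0)
 44  1110001100000→1 (0)
 45  1100011000000→1 (0)
 46  1000110000000→1 (0)
 47  0001100000000→0 (0)
 48  0011000000000→0 (1)
 49  0110000000001→0 (1)
 50  1100000000011→1 (0)
 51  1000000000110→1 (1)
 52  0000000001101→0 (0)
 53  0000000011010→0 (0)
 54  0000000110100→0 (0)
 55  0000001101000→0 (0)
 56  0000011010000→0 (0)
 57  0000110100000→0 (1)
 58  0001101000001→0 (0)
 59  0011010000010→0 (1)
 60  0110100000101→0 (0)
 61  1101000001010→1 (1)
 62  1010000010101→1 (1)
 63  0100000101011→0 (1)
 64  1000001010111→1 (1)
 65  0000010101111→0 (0)
 66  0000101011110→0 (1)
 67  0001010111101→0 (1)
 68  0010101111011→0 (1)
 69  0101011110111→0 (0)
 70  1010111101110→1 (0)
 71  0101111011100→0 (1)
 72  1011110111001→1 (1)
 73  0111101110011→0 (1)
 74  1111011100111→1 (1)
 75  1110111001111→1 (1)
 76  1101110011111→1 (0)
 77  1011100111110→1 (1)
 78  0111001111101→0 (0)
 79  1110011111010→1 (0)
 80  1100111110100→1 (1)
 81  1001111101001→1 (1)
 82  0011111010011→0 (0)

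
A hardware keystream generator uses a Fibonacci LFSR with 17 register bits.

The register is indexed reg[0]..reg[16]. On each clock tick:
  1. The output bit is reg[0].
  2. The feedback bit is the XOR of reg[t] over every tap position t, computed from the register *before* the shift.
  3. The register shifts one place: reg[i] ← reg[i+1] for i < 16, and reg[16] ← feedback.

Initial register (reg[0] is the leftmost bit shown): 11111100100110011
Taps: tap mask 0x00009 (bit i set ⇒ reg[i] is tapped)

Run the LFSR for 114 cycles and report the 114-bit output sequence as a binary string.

111111001001100110001100001010101111011010111110101000011010010111010110010001011011001000110100000100011100101001

tick  register→output (feedback)
  0  11111100100110011→1 (0)
  1  11111001001100110→1 (0)
  2  11110010011001100→1 (0)
  3  11100100110011000→1 (1)
  4  11001001100110001→1 (1)
  5  10010011001100011→1 (0)
  6  00100110011000110→0 (0)
  7  01001100110001100→0 (0)
  8  10011001100011000→1 (0)
  9  00110011000110000→0 (1)
 10  01100110001100001→0 (0)
 11  11001100011000010→1 (1)
 12  10011000110000101→1 (0)
 13  00110001100001010→0 (1)
 14  01100011000010101→0 (0)
 15  11000110000101010→1 (1)
 16  10001100001010101→1 (1)
 17  00011000010101011→0 (1)
 18  00110000101010111→0 (1)
 19  01100001010101111→0 (0)
 20  11000010101011110→1 (1)
 21  10000101010111101→1 (1)
 22  00001010101111011→0 (0)
 23  00010101011110110→0 (1)
 24  00101010111101101→0 (0)
 25  01010101111011010→0 (1)
 26  10101011110110101→1 (1)
 27  01010111101101011→0 (1)
 28  10101111011010111→1 (1)
 29  01011110110101111→0 (1)
 30  10111101101011111→1 (0)
 31  01111011010111110→0 (1)
 32  11110110101111101→1 (0)
 33  11101101011111010→1 (1)
 34  11011010111110101→1 (0)
 35  10110101111101010→1 (0)
 36  01101011111010100→0 (0)
 37  11010111110101000→1 (0)
 38  10101111101010000→1 (1)
 39  01011111010100001→0 (1)
 40  10111110101000011→1 (0)
 41  01111101010000110→0 (1)
 42  11111010100001101→1 (0)
 43  11110101000011010→1 (0)
 44  11101010000110100→1 (1)
 45  11010100001101001→1 (0)
 46  10101000011010010→1 (1)
 47  01010000110100101→0 (1)
 48  10100001101001011→1 (1)
 49  01000011010010111→0 (0)
 50  10000110100101110→1 (1)
 51  00001101001011101→0 (0)
 52  00011010010111010→0 (1)
 53  00110100101110101→0 (1)
 54  01101001011101011→0 (0)
 55  11010010111010110→1 (0)
 56  10100101110101100→1 (1)
 57  01001011101011001→0 (0)
 58  10010111010110010→1 (0)
 59  00101110101100100→0 (0)
 60  01011101011001000→0 (1)
 61  10111010110010001→1 (0)
 62  01110101100100010→0 (1)
 63  11101011001000101→1 (1)
 64  11010110010001011→1 (0)
 65  10101100100010110→1 (1)
 66  01011001000101101→0 (1)
 67  10110010001011011→1 (0)
 68  01100100010110110→0 (0)
 69  11001000101101100→1 (1)
 70  10010001011011001→1 (0)
 71  00100010110110010→0 (0)
 72  01000101101100100→0 (0)
 73  10001011011001000→1 (1)
 74  00010110110010001→0 (1)
 75  00101101100100011→0 (0)
 76  01011011001000110→0 (1)
 77  10110110010001101→1 (0)
 78  01101100100011010→0 (0)
 79  11011001000110100→1 (0)
 80  10110010001101000→1 (0)
 81  01100100011010000→0 (0)
 82  11001000110100000→1 (1)
 83  10010001101000001→1 (0)
 84  00100011010000010→0 (0)
 85  01000110100000100→0 (0)
 86  10001101000001000→1 (1)
 87  00011010000010001→0 (1)
 88  00110100000100011→0 (1)
 89  01101000001000111→0 (0)
 90  11010000010001110→1 (0)
 91  10100000100011100→1 (1)
 92  01000001000111001→0 (0)
 93  10000010001110010→1 (1)
 94  00000100011100101→0 (0)
 95  00001000111001010→0 (0)
 96  00010001110010100→0 (1)
 97  00100011100101001→0 (0)
 98  01000111001010010→0 (0)
 99  10001110010100100→1 (1)
100  00011100101001001→0 (1)
101  00111001010010011→0 (1)
102  01110010100100111→0 (1)
103  11100101001001111→1 (1)
104  11001010010011111→1 (1)
105  10010100100111111→1 (0)
106  00101001001111110→0 (0)
107  01010010011111100→0 (1)
108  10100100111111001→1 (1)
109  01001001111110011→0 (0)
110  10010011111100110→1 (0)
111  00100111111001100→0 (0)
112  01001111110011000→0 (0)
113  10011111100110000→1 (0)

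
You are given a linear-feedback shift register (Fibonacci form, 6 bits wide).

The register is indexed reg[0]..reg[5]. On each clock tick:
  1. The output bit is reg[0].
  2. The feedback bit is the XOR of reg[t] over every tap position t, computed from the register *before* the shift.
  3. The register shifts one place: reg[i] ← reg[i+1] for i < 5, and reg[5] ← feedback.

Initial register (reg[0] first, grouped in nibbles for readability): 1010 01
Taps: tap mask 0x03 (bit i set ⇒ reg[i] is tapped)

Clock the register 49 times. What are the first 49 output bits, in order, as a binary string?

1010011110100011100100101101110110011010101111110

k : reg_k → out_k, fb_k
0: 101001 → 1, fb=1
1: 010011 → 0, fb=1
2: 100111 → 1, fb=1
3: 001111 → 0, fb=0
4: 011110 → 0, fb=1
5: 111101 → 1, fb=0
6: 111010 → 1, fb=0
7: 110100 → 1, fb=0
8: 101000 → 1, fb=1
9: 010001 → 0, fb=1
10: 100011 → 1, fb=1
11: 000111 → 0, fb=0
12: 001110 → 0, fb=0
13: 011100 → 0, fb=1
14: 111001 → 1, fb=0
15: 110010 → 1, fb=0
16: 100100 → 1, fb=1
17: 001001 → 0, fb=0
18: 010010 → 0, fb=1
19: 100101 → 1, fb=1
20: 001011 → 0, fb=0
21: 010110 → 0, fb=1
22: 101101 → 1, fb=1
23: 011011 → 0, fb=1
24: 110111 → 1, fb=0
25: 101110 → 1, fb=1
26: 011101 → 0, fb=1
27: 111011 → 1, fb=0
28: 110110 → 1, fb=0
29: 101100 → 1, fb=1
30: 011001 → 0, fb=1
31: 110011 → 1, fb=0
32: 100110 → 1, fb=1
33: 001101 → 0, fb=0
34: 011010 → 0, fb=1
35: 110101 → 1, fb=0
36: 101010 → 1, fb=1
37: 010101 → 0, fb=1
38: 101011 → 1, fb=1
39: 010111 → 0, fb=1
40: 101111 → 1, fb=1
41: 011111 → 0, fb=1
42: 111111 → 1, fb=0
43: 111110 → 1, fb=0
44: 111100 → 1, fb=0
45: 111000 → 1, fb=0
46: 110000 → 1, fb=0
47: 100000 → 1, fb=1
48: 000001 → 0, fb=0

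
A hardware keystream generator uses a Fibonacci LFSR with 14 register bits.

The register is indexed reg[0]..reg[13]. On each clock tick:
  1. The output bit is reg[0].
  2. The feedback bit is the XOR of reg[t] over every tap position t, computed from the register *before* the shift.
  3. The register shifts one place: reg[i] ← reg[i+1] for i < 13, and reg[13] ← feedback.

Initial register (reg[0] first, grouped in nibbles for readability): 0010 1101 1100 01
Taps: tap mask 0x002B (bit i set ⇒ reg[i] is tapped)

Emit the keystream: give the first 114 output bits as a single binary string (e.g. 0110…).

tick  register→output (feedback)
  0  00101101110001→0 (1)
  1  01011011100011→0 (0)
  2  10110111000110→1 (1)
  3  01101110001101→0 (0)
  4  11011100011010→1 (0)
  5  10111000110100→1 (0)
  6  01110001101000→0 (0)
  7  11100011010000→1 (0)
  8  11000110100000→1 (1)
  9  10001101000001→1 (0)
 10  00011010000010→0 (1)
 11  00110100000101→0 (0)
 12  01101000001010→0 (1)
 13  11010000010101→1 (1)
 14  10100000101011→1 (1)
 15  01000001010111→0 (1)
 16  10000010101111→1 (1)
 17  00000101011111→0 (1)
 18  00001010111111→0 (0)
 19  00010101111110→0 (0)
 20  00101011111100→0 (0)
 21  01010111111000→0 (1)
 22  10101111110001→1 (0)
 23  01011111100010→0 (1)
 24  10111111000101→1 (1)
 25  01111110001011→0 (1)
 26  11111100010111→1 (0)
 27  11111000101110→1 (1)
 28  11110001011101→1 (1)
 29  11100010111011→1 (0)
 30  11000101110110→1 (1)
 31  10001011101101→1 (1)
 32  00010111011011→0 (0)
 33  00101110110110→0 (1)
 34  01011101101101→0 (1)
 35  10111011011011→1 (0)
 36  01110110110110→0 (1)
 37  11101101101101→1 (1)
 38  11011011011011→1 (1)
 39  10110110110111→1 (1)
 40  01101101101111→0 (0)
 41  11011011011110→1 (1)
 42  10110110111101→1 (1)
 43  01101101111011→0 (0)
 44  11011011110110→1 (1)
 45  10110111101101→1 (1)
 46  01101111011011→0 (0)
 47  11011110110110→1 (0)
 48  10111101101100→1 (1)
 49  01111011011001→0 (0)
 50  11110110110010→1 (0)
 51  11101101100100→1 (1)
 52  11011011001001→1 (1)
 53  10110110010011→1 (1)
 54  01101100100111→0 (0)
 55  11011001001110→1 (1)
 56  10110010011101→1 (0)
 57  01100100111010→0 (0)
 58  11001001110100→1 (0)
 59  10010011101000→1 (0)
 60  00100111010000→0 (1)
 61  01001110100001→0 (0)
 62  10011101000010→1 (1)
 63  00111010000101→0 (1)
 64  01110100001011→0 (1)
 65  11101000010111→1 (0)
 66  11010000101110→1 (1)
 67  10100001011101→1 (1)
 68  01000010111011→0 (1)
 69  10000101110111→1 (0)
 70  00001011101110→0 (0)
 71  00010111011100→0 (0)
 72  00101110111000→0 (1)
 73  01011101110001→0 (1)
 74  10111011100011→1 (0)
 75  01110111000110→0 (1)
 76  11101110001101→1 (1)
 77  11011100011011→1 (0)
 78  10111000110110→1 (0)
 79  01110001101100→0 (0)
 80  11100011011000→1 (0)
 81  11000110110000→1 (1)
 82  10001101100001→1 (0)
 83  00011011000010→0 (1)
 84  00110110000101→0 (0)
 85  01101100001010→0 (0)
 86  11011000010100→1 (1)
 87  10110000101001→1 (0)
 88  01100001010010→0 (1)
 89  11000010100101→1 (0)
 90  10000101001010→1 (0)
 91  00001010010100→0 (0)
 92  00010100101000→0 (0)
 93  00101001010000→0 (0)
 94  01010010100000→0 (0)
 95  10100101000000→1 (0)
 96  01001010000000→0 (1)
 97  10010100000001→1 (1)
 98  00101000000011→0 (0)
 99  01010000000110→0 (0)
100  10100000001100→1 (1)
101  01000000011001→0 (1)
102  10000000110011→1 (1)
103  00000001100111→0 (0)
104  00000011001110→0 (0)
105  00000110011100→0 (1)
106  00001100111001→0 (1)
107  00011001110011→0 (1)
108  00110011100111→0 (1)
109  01100111001111→0 (0)
110  11001110011110→1 (1)
111  10011100111101→1 (1)
112  00111001111011→0 (1)
113  01110011110111→0 (0)

001011011100011010000010101111110001011101101101101111011011001001110100001011101110001101100001010010100000001100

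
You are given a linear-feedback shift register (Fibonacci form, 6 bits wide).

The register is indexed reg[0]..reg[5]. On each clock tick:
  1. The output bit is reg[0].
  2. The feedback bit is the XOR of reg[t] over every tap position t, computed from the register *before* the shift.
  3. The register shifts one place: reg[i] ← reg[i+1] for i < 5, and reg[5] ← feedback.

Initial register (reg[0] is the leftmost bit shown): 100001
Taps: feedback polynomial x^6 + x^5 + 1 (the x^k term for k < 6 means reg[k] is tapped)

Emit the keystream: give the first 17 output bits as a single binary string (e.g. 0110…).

k : reg_k → out_k, fb_k
0: 100001 → 1, fb=0
1: 000010 → 0, fb=0
2: 000100 → 0, fb=0
3: 001000 → 0, fb=0
4: 010000 → 0, fb=0
5: 100000 → 1, fb=1
6: 000001 → 0, fb=1
7: 000011 → 0, fb=1
8: 000111 → 0, fb=1
9: 001111 → 0, fb=1
10: 011111 → 0, fb=1
11: 111111 → 1, fb=0
12: 111110 → 1, fb=1
13: 111101 → 1, fb=0
14: 111010 → 1, fb=1
15: 110101 → 1, fb=0
16: 101010 → 1, fb=1

10000100000111111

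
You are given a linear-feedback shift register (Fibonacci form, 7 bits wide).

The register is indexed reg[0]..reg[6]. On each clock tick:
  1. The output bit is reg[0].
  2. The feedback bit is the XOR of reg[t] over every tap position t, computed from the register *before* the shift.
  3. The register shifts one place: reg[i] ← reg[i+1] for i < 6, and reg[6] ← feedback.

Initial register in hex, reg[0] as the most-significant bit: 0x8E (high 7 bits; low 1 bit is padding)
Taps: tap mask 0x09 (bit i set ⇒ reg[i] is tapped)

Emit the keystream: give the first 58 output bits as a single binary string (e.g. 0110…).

1000111111100001110111100101100100100000010001001100010111

step | reg (before) | out | fb
   0 | 1000111 | 1 | 1
   1 | 0001111 | 0 | 1
   2 | 0011111 | 0 | 1
   3 | 0111111 | 0 | 1
   4 | 1111111 | 1 | 0
   5 | 1111110 | 1 | 0
   6 | 1111100 | 1 | 0
   7 | 1111000 | 1 | 0
   8 | 1110000 | 1 | 1
   9 | 1100001 | 1 | 1
  10 | 1000011 | 1 | 1
  11 | 0000111 | 0 | 0
  12 | 0001110 | 0 | 1
  13 | 0011101 | 0 | 1
  14 | 0111011 | 0 | 1
  15 | 1110111 | 1 | 1
  16 | 1101111 | 1 | 0
  17 | 1011110 | 1 | 0
  18 | 0111100 | 0 | 1
  19 | 1111001 | 1 | 0
  20 | 1110010 | 1 | 1
  21 | 1100101 | 1 | 1
  22 | 1001011 | 1 | 0
  23 | 0010110 | 0 | 0
  24 | 0101100 | 0 | 1
  25 | 1011001 | 1 | 0
  26 | 0110010 | 0 | 0
  27 | 1100100 | 1 | 1
  28 | 1001001 | 1 | 0
  29 | 0010010 | 0 | 0
  30 | 0100100 | 0 | 0
  31 | 1001000 | 1 | 0
  32 | 0010000 | 0 | 0
  33 | 0100000 | 0 | 0
  34 | 1000000 | 1 | 1
  35 | 0000001 | 0 | 0
  36 | 0000010 | 0 | 0
  37 | 0000100 | 0 | 0
  38 | 0001000 | 0 | 1
  39 | 0010001 | 0 | 0
  40 | 0100010 | 0 | 0
  41 | 1000100 | 1 | 1
  42 | 0001001 | 0 | 1
  43 | 0010011 | 0 | 0
  44 | 0100110 | 0 | 0
  45 | 1001100 | 1 | 0
  46 | 0011000 | 0 | 1
  47 | 0110001 | 0 | 0
  48 | 1100010 | 1 | 1
  49 | 1000101 | 1 | 1
  50 | 0001011 | 0 | 1
  51 | 0010111 | 0 | 0
  52 | 0101110 | 0 | 1
  53 | 1011101 | 1 | 0
  54 | 0111010 | 0 | 1
  55 | 1110101 | 1 | 1
  56 | 1101011 | 1 | 0
  57 | 1010110 | 1 | 1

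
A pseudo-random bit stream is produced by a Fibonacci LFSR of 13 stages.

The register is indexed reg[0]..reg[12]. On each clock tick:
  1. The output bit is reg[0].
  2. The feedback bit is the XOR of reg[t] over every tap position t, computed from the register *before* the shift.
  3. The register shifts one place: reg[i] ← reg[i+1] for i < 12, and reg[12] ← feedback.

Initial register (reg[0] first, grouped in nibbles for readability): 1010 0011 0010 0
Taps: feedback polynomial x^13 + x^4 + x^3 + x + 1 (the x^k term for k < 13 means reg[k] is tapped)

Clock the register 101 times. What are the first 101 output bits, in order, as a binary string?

10100011001001100111000111110000000101001000111010001000011110101110011110110011011100111100100110110

step | reg (before) | out | fb
   0 | 1010001100100 | 1 | 1
   1 | 0100011001001 | 0 | 1
   2 | 1000110010011 | 1 | 0
   3 | 0001100100110 | 0 | 0
   4 | 0011001001100 | 0 | 1
   5 | 0110010011001 | 0 | 1
   6 | 1100100110011 | 1 | 1
   7 | 1001001100111 | 1 | 0
   8 | 0010011001110 | 0 | 0
   9 | 0100110011100 | 0 | 0
  10 | 1001100111000 | 1 | 1
  11 | 0011001110001 | 0 | 1
  12 | 0110011100011 | 0 | 1
  13 | 1100111000111 | 1 | 1
  14 | 1001110001111 | 1 | 1
  15 | 0011100011111 | 0 | 0
  16 | 0111000111110 | 0 | 0
  17 | 1110001111100 | 1 | 0
  18 | 1100011111000 | 1 | 0
  19 | 1000111110000 | 1 | 0
  20 | 0001111100000 | 0 | 0
  21 | 0011111000000 | 0 | 0
  22 | 0111110000000 | 0 | 1
  23 | 1111100000001 | 1 | 0
  24 | 1111000000010 | 1 | 1
  25 | 1110000000101 | 1 | 0
  26 | 1100000001010 | 1 | 0
  27 | 1000000010100 | 1 | 1
  28 | 0000000101001 | 0 | 0
  29 | 0000001010010 | 0 | 0
  30 | 0000010100100 | 0 | 0
  31 | 0000101001000 | 0 | 1
  32 | 0001010010001 | 0 | 1
  33 | 0010100100011 | 0 | 1
  34 | 0101001000111 | 0 | 0
  35 | 1010010001110 | 1 | 1
  36 | 0100100011101 | 0 | 0
  37 | 1001000111010 | 1 | 0
  38 | 0010001110100 | 0 | 0
  39 | 0100011101000 | 0 | 1
  40 | 1000111010001 | 1 | 0
  41 | 0001110100010 | 0 | 0
  42 | 0011101000100 | 0 | 0
  43 | 0111010001000 | 0 | 0
  44 | 1110100010000 | 1 | 1
  45 | 1101000100001 | 1 | 1
  46 | 1010001000011 | 1 | 1
  47 | 0100010000111 | 0 | 1
  48 | 1000100001111 | 1 | 0
  49 | 0001000011110 | 0 | 1
  50 | 0010000111101 | 0 | 0
  51 | 0100001111010 | 0 | 1
  52 | 1000011110101 | 1 | 1
  53 | 0000111101011 | 0 | 1
  54 | 0001111010111 | 0 | 0
  55 | 0011110101110 | 0 | 0
  56 | 0111101011100 | 0 | 1
  57 | 1111010111001 | 1 | 1
  58 | 1110101110011 | 1 | 1
  59 | 1101011100111 | 1 | 1
  60 | 1010111001111 | 1 | 0
  61 | 0101110011110 | 0 | 1
  62 | 1011100111101 | 1 | 1
  63 | 0111001111011 | 0 | 0
  64 | 1110011110110 | 1 | 0
  65 | 1100111101100 | 1 | 1
  66 | 1001111011001 | 1 | 1
  67 | 0011110110011 | 0 | 0
  68 | 0111101100110 | 0 | 1
  69 | 1111011001101 | 1 | 1
  70 | 1110110011011 | 1 | 1
  71 | 1101100110111 | 1 | 0
  72 | 1011001101110 | 1 | 0
  73 | 0110011011100 | 0 | 1
  74 | 1100110111001 | 1 | 1
  75 | 1001101110011 | 1 | 1
  76 | 0011011100111 | 0 | 1
  77 | 0110111001111 | 0 | 0
  78 | 1101110011110 | 1 | 0
  79 | 1011100111100 | 1 | 1
  80 | 0111001111001 | 0 | 0
  81 | 1110011110010 | 1 | 0
  82 | 1100111100100 | 1 | 1
  83 | 1001111001001 | 1 | 1
  84 | 0011110010011 | 0 | 0
  85 | 0111100100110 | 0 | 1
  86 | 1111001001101 | 1 | 1
  87 | 1110010011011 | 1 | 0
  88 | 1100100110110 | 1 | 1
  89 | 1001001101101 | 1 | 0
  90 | 0010011011010 | 0 | 0
  91 | 0100110110100 | 0 | 0
  92 | 1001101101000 | 1 | 1
  93 | 0011011010001 | 0 | 1
  94 | 0110110100011 | 0 | 0
  95 | 1101101000110 | 1 | 0
  96 | 1011010001100 | 1 | 0
  97 | 0110100011000 | 0 | 0
  98 | 1101000110000 | 1 | 1
  99 | 1010001100001 | 1 | 1
 100 | 0100011000011 | 0 | 1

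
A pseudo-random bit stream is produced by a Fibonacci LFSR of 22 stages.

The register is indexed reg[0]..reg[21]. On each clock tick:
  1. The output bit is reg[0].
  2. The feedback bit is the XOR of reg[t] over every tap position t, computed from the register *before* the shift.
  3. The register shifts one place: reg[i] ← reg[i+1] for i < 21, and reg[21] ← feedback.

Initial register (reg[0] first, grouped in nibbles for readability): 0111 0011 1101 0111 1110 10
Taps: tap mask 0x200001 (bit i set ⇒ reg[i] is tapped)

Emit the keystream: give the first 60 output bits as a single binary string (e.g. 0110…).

k : reg_k → out_k, fb_k
0: 0111001111010111111010 → 0, fb=0
1: 1110011110101111110100 → 1, fb=1
2: 1100111101011111101001 → 1, fb=0
3: 1001111010111111010010 → 1, fb=1
4: 0011110101111110100101 → 0, fb=1
5: 0111101011111101001011 → 0, fb=1
6: 1111010111111010010111 → 1, fb=0
7: 1110101111110100101110 → 1, fb=1
8: 1101011111101001011101 → 1, fb=0
9: 1010111111010010111010 → 1, fb=1
10: 0101111110100101110101 → 0, fb=1
11: 1011111101001011101011 → 1, fb=0
12: 0111111010010111010110 → 0, fb=0
13: 1111110100101110101100 → 1, fb=1
14: 1111101001011101011001 → 1, fb=0
15: 1111010010111010110010 → 1, fb=1
16: 1110100101110101100101 → 1, fb=0
17: 1101001011101011001010 → 1, fb=1
18: 1010010111010110010101 → 1, fb=0
19: 0100101110101100101010 → 0, fb=0
20: 1001011101011001010100 → 1, fb=1
21: 0010111010110010101001 → 0, fb=1
22: 0101110101100101010011 → 0, fb=1
23: 1011101011001010100111 → 1, fb=0
24: 0111010110010101001110 → 0, fb=0
25: 1110101100101010011100 → 1, fb=1
26: 1101011001010100111001 → 1, fb=0
27: 1010110010101001110010 → 1, fb=1
28: 0101100101010011100101 → 0, fb=1
29: 1011001010100111001011 → 1, fb=0
30: 0110010101001110010110 → 0, fb=0
31: 1100101010011100101100 → 1, fb=1
32: 1001010100111001011001 → 1, fb=0
33: 0010101001110010110010 → 0, fb=0
34: 0101010011100101100100 → 0, fb=0
35: 1010100111001011001000 → 1, fb=1
36: 0101001110010110010001 → 0, fb=1
37: 1010011100101100100011 → 1, fb=0
38: 0100111001011001000110 → 0, fb=0
39: 1001110010110010001100 → 1, fb=1
40: 0011100101100100011001 → 0, fb=1
41: 0111001011001000110011 → 0, fb=1
42: 1110010110010001100111 → 1, fb=0
43: 1100101100100011001110 → 1, fb=1
44: 1001011001000110011101 → 1, fb=0
45: 0010110010001100111010 → 0, fb=0
46: 0101100100011001110100 → 0, fb=0
47: 1011001000110011101000 → 1, fb=1
48: 0110010001100111010001 → 0, fb=1
49: 1100100011001110100011 → 1, fb=0
50: 1001000110011101000110 → 1, fb=1
51: 0010001100111010001101 → 0, fb=1
52: 0100011001110100011011 → 0, fb=1
53: 1000110011101000110111 → 1, fb=0
54: 0001100111010001101110 → 0, fb=0
55: 0011001110100011011100 → 0, fb=0
56: 0110011101000110111000 → 0, fb=0
57: 1100111010001101110000 → 1, fb=1
58: 1001110100011011100001 → 1, fb=0
59: 0011101000110111000010 → 0, fb=0

011100111101011111101001011101011001010100111001011001000110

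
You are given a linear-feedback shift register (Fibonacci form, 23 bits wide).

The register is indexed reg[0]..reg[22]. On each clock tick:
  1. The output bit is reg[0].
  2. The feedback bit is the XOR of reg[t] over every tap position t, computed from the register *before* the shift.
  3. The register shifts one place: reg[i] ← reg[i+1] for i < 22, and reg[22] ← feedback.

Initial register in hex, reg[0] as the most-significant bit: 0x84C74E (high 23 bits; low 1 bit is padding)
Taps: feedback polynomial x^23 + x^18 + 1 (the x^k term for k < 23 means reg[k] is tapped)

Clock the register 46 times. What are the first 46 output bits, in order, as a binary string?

tick  register→output (feedback)
  0  10000100110001110100111→1 (1)
  1  00001001100011101001111→0 (0)
  2  00010011000111010011110→0 (1)
  3  00100110001110100111101→0 (1)
  4  01001100011101001111011→0 (1)
  5  10011000111010011110111→1 (0)
  6  00110001110100111101110→0 (0)
  7  01100011101001111011100→0 (1)
  8  11000111010011110111001→1 (0)
  9  10001110100111101110010→1 (0)
 10  00011101001111011100100→0 (0)
 11  00111010011110111001000→0 (0)
 12  01110100111101110010000→0 (1)
 13  11101001111011100100001→1 (1)
 14  11010011110111001000011→1 (1)
 15  10100111101110010000111→1 (1)
 16  01001111011100100001111→0 (0)
 17  10011110111001000011110→1 (0)
 18  00111101110010000111100→0 (1)
 19  01111011100100001111001→0 (1)
 20  11110111001000011110011→1 (0)
 21  11101110010000111100110→1 (1)
 22  11011100100001111001101→1 (1)
 23  10111001000011110011011→1 (0)
 24  01110010000111100110110→0 (1)
 25  11100100001111001101101→1 (1)
 26  11001000011110011011011→1 (0)
 27  10010000111100110110110→1 (0)
 28  00100001111001101101100→0 (0)
 29  01000011110011011011000→0 (1)
 30  10000111100110110110001→1 (0)
 31  00001111001101101100010→0 (0)
 32  00011110011011011000100→0 (0)
 33  00111100110110110001000→0 (0)
 34  01111001101101100010000→0 (1)
 35  11110011011011000100001→1 (1)
 36  11100110110110001000011→1 (1)
 37  11001101101100010000111→1 (1)
 38  10011011011000100001111→1 (1)
 39  00110110110001000011111→0 (1)
 40  01101101100010000111111→0 (1)
 41  11011011000100001111111→1 (0)
 42  10110110001000011111110→1 (0)
 43  01101100010000111111100→0 (1)
 44  11011000100001111111001→1 (0)
 45  10110001000011111110010→1 (0)

1000010011000111010011110111001000011110011011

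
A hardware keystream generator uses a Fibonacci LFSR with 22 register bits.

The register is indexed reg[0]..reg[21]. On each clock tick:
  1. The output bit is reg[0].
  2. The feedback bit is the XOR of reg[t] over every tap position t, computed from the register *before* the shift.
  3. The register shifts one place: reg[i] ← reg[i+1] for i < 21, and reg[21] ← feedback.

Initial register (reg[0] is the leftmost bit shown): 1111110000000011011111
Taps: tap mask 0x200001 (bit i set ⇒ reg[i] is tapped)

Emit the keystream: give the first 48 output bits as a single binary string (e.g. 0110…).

tick  register→output (feedback)
  0  1111110000000011011111→1 (0)
  1  1111100000000110111110→1 (1)
  2  1111000000001101111101→1 (0)
  3  1110000000011011111010→1 (1)
  4  1100000000110111110101→1 (0)
  5  1000000001101111101010→1 (1)
  6  0000000011011111010101→0 (1)
  7  0000000110111110101011→0 (1)
  8  0000001101111101010111→0 (1)
  9  0000011011111010101111→0 (1)
 10  0000110111110101011111→0 (1)
 11  0001101111101010111111→0 (1)
 12  0011011111010101111111→0 (1)
 13  0110111110101011111111→0 (1)
 14  1101111101010111111111→1 (0)
 15  1011111010101111111110→1 (1)
 16  0111110101011111111101→0 (1)
 17  1111101010111111111011→1 (0)
 18  1111010101111111110110→1 (1)
 19  1110101011111111101101→1 (0)
 20  1101010111111111011010→1 (1)
 21  1010101111111110110101→1 (0)
 22  0101011111111101101010→0 (0)
 23  1010111111111011010100→1 (1)
 24  0101111111110110101001→0 (1)
 25  1011111111101101010011→1 (0)
 26  0111111111011010100110→0 (0)
 27  1111111110110101001100→1 (1)
 28  1111111101101010011001→1 (0)
 29  1111111011010100110010→1 (1)
 30  1111110110101001100101→1 (0)
 31  1111101101010011001010→1 (1)
 32  1111011010100110010101→1 (0)
 33  1110110101001100101010→1 (1)
 34  1101101010011001010101→1 (0)
 35  1011010100110010101010→1 (1)
 36  0110101001100101010101→0 (1)
 37  1101010011001010101011→1 (0)
 38  1010100110010101010110→1 (1)
 39  0101001100101010101101→0 (1)
 40  1010011001010101011011→1 (0)
 41  0100110010101010110110→0 (0)
 42  1001100101010101101100→1 (1)
 43  0011001010101011011001→0 (1)
 44  0110010101010110110011→0 (1)
 45  1100101010101101100111→1 (0)
 46  1001010101011011001110→1 (1)
 47  0010101010110110011101→0 (1)

111111000000001101111101010111111111011010100110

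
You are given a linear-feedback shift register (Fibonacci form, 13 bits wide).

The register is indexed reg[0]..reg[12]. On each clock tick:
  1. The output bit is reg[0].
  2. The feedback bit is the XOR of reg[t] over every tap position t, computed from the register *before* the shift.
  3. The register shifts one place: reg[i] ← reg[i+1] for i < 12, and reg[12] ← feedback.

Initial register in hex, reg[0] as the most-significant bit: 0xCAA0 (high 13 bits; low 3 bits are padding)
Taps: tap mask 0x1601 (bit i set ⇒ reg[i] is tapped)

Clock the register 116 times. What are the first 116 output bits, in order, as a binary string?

11001010101000000110101101101111100111100110010000100110111000100110100011111101110000101110100100111101110010000100

tick  register→output (feedback)
  0  1100101010100→1 (0)
  1  1001010101000→1 (0)
  2  0010101010000→0 (0)
  3  0101010100000→0 (0)
  4  1010101000000→1 (1)
  5  0101010000001→0 (1)
  6  1010100000011→1 (0)
  7  0101000000110→0 (1)
  8  1010000001101→1 (0)
  9  0100000011010→0 (1)
 10  1000000110101→1 (1)
 11  0000001101011→0 (0)
 12  0000011010110→0 (1)
 13  0000110101101→0 (1)
 14  0001101011011→0 (0)
 15  0011010110110→0 (1)
 16  0110101101101→0 (1)
 17  1101011011011→1 (1)
 18  1010110110111→1 (1)
 19  0101101101111→0 (1)
 20  1011011011111→1 (0)
 21  0110110111110→0 (0)
 22  1101101111100→1 (1)
 23  1011011111001→1 (1)
 24  0110111110011→0 (1)
 25  1101111100111→1 (1)
 26  1011111001111→1 (0)
 27  0111110011110→0 (0)
 28  1111100111100→1 (1)
 29  1111001111001→1 (1)
 30  1110011110011→1 (0)
 31  1100111100110→1 (0)
 32  1001111001100→1 (1)
 33  0011110011001→0 (0)
 34  0111100110010→0 (0)
 35  1111001100100→1 (0)
 36  1110011001000→1 (0)
 37  1100110010000→1 (1)
 38  1001100100001→1 (0)
 39  0011001000010→0 (0)
 40  0110010000100→0 (1)
 41  1100100001001→1 (1)
 42  1001000010011→1 (0)
 43  0010000100110→0 (1)
 44  0100001001101→0 (1)
 45  1000010011011→1 (1)
 46  0000100110111→0 (0)
 47  0001001101110→0 (0)
 48  0010011011100→0 (0)
 49  0100110111000→0 (1)
 50  1001101110001→1 (0)
 51  0011011100010→0 (0)
 52  0110111000100→0 (1)
 53  1101110001001→1 (1)
 54  1011100010011→1 (0)
 55  0111000100110→0 (1)
 56  1110001001101→1 (0)
 57  1100010011010→1 (0)
 58  1000100110100→1 (0)
 59  0001001101000→0 (1)
 60  0010011010001→0 (1)
 61  0100110100011→0 (1)
 62  1001101000111→1 (1)
 63  0011010001111→0 (1)
 64  0110100011111→0 (1)
 65  1101000111111→1 (0)
 66  1010001111110→1 (1)
 67  0100011111101→0 (1)
 68  1000111111011→1 (1)
 69  0001111110111→0 (0)
 70  0011111101110→0 (0)
 71  0111111011100→0 (0)
 72  1111110111000→1 (0)
 73  1111101110000→1 (1)
 74  1111011100001→1 (0)
 75  1110111000010→1 (1)
 76  1101110000101→1 (1)
 77  1011100001011→1 (1)
 78  0111000010111→0 (0)
 79  1110000101110→1 (1)
 80  1100001011101→1 (0)
 81  1000010111010→1 (0)
 82  0000101110100→0 (1)
 83  0001011101001→0 (0)
 84  0010111010010→0 (0)
 85  0101110100100→0 (1)
 86  1011101001001→1 (1)
 87  0111010010011→0 (1)
 88  1110100100111→1 (1)
 89  1101001001111→1 (0)
 90  1010010011110→1 (1)
 91  0100100111101→0 (1)
 92  1001001111011→1 (1)
 93  0010011110111→0 (0)
 94  0100111101110→0 (0)
 95  1001111011100→1 (1)
 96  0011110111001→0 (0)
 97  0111101110010→0 (0)
 98  1111011100100→1 (0)
 99  1110111001000→1 (0)
100  1101110010000→1 (1)
101  1011100100001→1 (0)
102  0111001000010→0 (0)
103  1110010000100→1 (0)
104  1100100001000→1 (0)
105  1001000010000→1 (1)
106  0010000100001→0 (1)
107  0100001000011→0 (1)
108  1000010000111→1 (1)
109  0000100001111→0 (1)
110  0001000011111→0 (1)
111  0010000111111→0 (1)
112  0100001111111→0 (1)
113  1000011111111→1 (0)
114  0000111111110→0 (0)
115  0001111111100→0 (0)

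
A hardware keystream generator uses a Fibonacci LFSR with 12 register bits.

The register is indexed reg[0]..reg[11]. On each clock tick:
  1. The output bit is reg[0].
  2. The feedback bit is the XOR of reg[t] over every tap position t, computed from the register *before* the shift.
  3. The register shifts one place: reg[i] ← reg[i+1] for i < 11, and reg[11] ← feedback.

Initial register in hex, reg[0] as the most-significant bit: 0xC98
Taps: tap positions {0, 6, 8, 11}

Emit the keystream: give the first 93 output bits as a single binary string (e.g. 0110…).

110010011000001100111010010101010011110001000100111011100001101000110011100110001001110000101

step | reg (before) | out | fb
   0 | 110010011000 | 1 | 0
   1 | 100100110000 | 1 | 0
   2 | 001001100000 | 0 | 1
   3 | 010011000001 | 0 | 1
   4 | 100110000011 | 1 | 0
   5 | 001100000110 | 0 | 0
   6 | 011000001100 | 0 | 1
   7 | 110000011001 | 1 | 1
   8 | 100000110011 | 1 | 1
   9 | 000001100111 | 0 | 0
  10 | 000011001110 | 0 | 1
  11 | 000110011101 | 0 | 0
  12 | 001100111010 | 0 | 0
  13 | 011001110100 | 0 | 1
  14 | 110011101001 | 1 | 0
  15 | 100111010010 | 1 | 1
  16 | 001110100101 | 0 | 0
  17 | 011101001010 | 0 | 1
  18 | 111010010101 | 1 | 0
  19 | 110100101010 | 1 | 1
  20 | 101001010101 | 1 | 0
  21 | 010010101010 | 0 | 0
  22 | 100101010100 | 1 | 1
  23 | 001010101001 | 0 | 1
  24 | 010101010011 | 0 | 1
  25 | 101010100111 | 1 | 1
  26 | 010101001111 | 0 | 0
  27 | 101010011110 | 1 | 0
  28 | 010100111100 | 0 | 0
  29 | 101001111000 | 1 | 1
  30 | 010011110001 | 0 | 0
  31 | 100111100010 | 1 | 0
  32 | 001111000100 | 0 | 0
  33 | 011110001000 | 0 | 1
  34 | 111100010001 | 1 | 0
  35 | 111000100010 | 1 | 0
  36 | 110001000100 | 1 | 1
  37 | 100010001001 | 1 | 1
  38 | 000100010011 | 0 | 1
  39 | 001000100111 | 0 | 0
  40 | 010001001110 | 0 | 1
  41 | 100010011101 | 1 | 1
  42 | 000100111011 | 0 | 1
  43 | 001001110111 | 0 | 0
  44 | 010011101110 | 0 | 0
  45 | 100111011100 | 1 | 0
  46 | 001110111000 | 0 | 0
  47 | 011101110000 | 0 | 1
  48 | 111011100001 | 1 | 1
  49 | 110111000011 | 1 | 0
  50 | 101110000110 | 1 | 1
  51 | 011100001101 | 0 | 0
  52 | 111000011010 | 1 | 0
  53 | 110000110100 | 1 | 0
  54 | 100001101000 | 1 | 1
  55 | 000011010001 | 0 | 1
  56 | 000110100011 | 0 | 0
  57 | 001101000110 | 0 | 0
  58 | 011010001100 | 0 | 1
  59 | 110100011001 | 1 | 1
  60 | 101000110011 | 1 | 1
  61 | 010001100111 | 0 | 0
  62 | 100011001110 | 1 | 0
  63 | 000110011100 | 0 | 1
  64 | 001100111001 | 0 | 1
  65 | 011001110011 | 0 | 0
  66 | 110011100110 | 1 | 0
  67 | 100111001100 | 1 | 0
  68 | 001110011000 | 0 | 1
  69 | 011100110001 | 0 | 0
  70 | 111001100010 | 1 | 0
  71 | 110011000100 | 1 | 1
  72 | 100110001001 | 1 | 1
  73 | 001100010011 | 0 | 1
  74 | 011000100111 | 0 | 0
  75 | 110001001110 | 1 | 0
  76 | 100010011100 | 1 | 0
  77 | 000100111000 | 0 | 0
  78 | 001001110000 | 0 | 1
  79 | 010011100001 | 0 | 0
  80 | 100111000010 | 1 | 1
  81 | 001110000101 | 0 | 1
  82 | 011100001011 | 0 | 0
  83 | 111000010110 | 1 | 1
  84 | 110000101101 | 1 | 0
  85 | 100001011010 | 1 | 0
  86 | 000010110100 | 0 | 1
  87 | 000101101001 | 0 | 1
  88 | 001011010011 | 0 | 1
  89 | 010110100111 | 0 | 0
  90 | 101101001110 | 1 | 0
  91 | 011010011100 | 0 | 1
  92 | 110100111001 | 1 | 0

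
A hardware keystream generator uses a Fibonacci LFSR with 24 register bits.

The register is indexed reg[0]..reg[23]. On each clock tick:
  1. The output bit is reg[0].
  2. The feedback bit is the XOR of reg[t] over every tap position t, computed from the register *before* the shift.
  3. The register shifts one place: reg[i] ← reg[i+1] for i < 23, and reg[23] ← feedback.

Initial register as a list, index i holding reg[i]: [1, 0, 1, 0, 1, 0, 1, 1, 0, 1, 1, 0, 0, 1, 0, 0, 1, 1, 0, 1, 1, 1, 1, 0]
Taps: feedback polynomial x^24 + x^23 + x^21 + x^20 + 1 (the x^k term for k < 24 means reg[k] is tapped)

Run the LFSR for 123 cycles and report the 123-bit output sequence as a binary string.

101010110110010011011110111011111011000101000011001011110011100101010111001011111101010011111010100110011010110100001101010

tick  register→output (feedback)
  0  101010110110010011011110→1 (1)
  1  010101101100100110111101→0 (1)
  2  101011011001001101111011→1 (1)
  3  010110110010011011110111→0 (0)
  4  101101100100110111101110→1 (1)
  5  011011001001101111011101→0 (1)
  6  110110010011011110111011→1 (1)
  7  101100100110111101110111→1 (1)
  8  011001001101111011101111→0 (1)
  9  110010011011110111011111→1 (0)
 10  100100110111101110111110→1 (1)
 11  001001101111011101111101→0 (1)
 12  010011011110111011111011→0 (0)
 13  100110111101110111110110→1 (0)
 14  001101111011101111101100→0 (0)
 15  011011110111011111011000→0 (1)
 16  110111101110111110110001→1 (0)
 17  101111011101111101100010→1 (1)
 18  011110111011111011000101→0 (0)
 19  111101110111110110001010→1 (0)
 20  111011101111101100010100→1 (0)
 21  110111011111011000101000→1 (0)
 22  101110111110110001010000→1 (1)
 23  011101111101100010100001→0 (1)
 24  111011111011000101000011→1 (0)
 25  110111110110001010000110→1 (0)
 26  101111101100010100001100→1 (1)
 27  011111011000101000011001→0 (0)
 28  111110110001010000110010→1 (1)
 29  111101100010100001100101→1 (1)
 30  111011000101000011001011→1 (1)
 31  110110001010000110010111→1 (1)
 32  101100010100001100101111→1 (0)
 33  011000101000011001011110→0 (0)
 34  110001010000110010111100→1 (1)
 35  100010100001100101111001→1 (1)
 36  000101000011001011110011→0 (1)
 37  001010000110010111100111→0 (0)
 38  010100001100101111001110→0 (0)
 39  101000011001011110011100→1 (1)
 40  010000110010111100111001→0 (0)
 41  100001100101111001110010→1 (1)
 42  000011001011110011100101→0 (0)
 43  000110010111100111001010→0 (1)
 44  001100101111001110010101→0 (0)
 45  011001011110011100101010→0 (1)
 46  110010111100111001010101→1 (1)
 47  100101111001110010101011→1 (1)
 48  001011110011100101010111→0 (0)
 49  010111100111001010101110→0 (0)
 50  101111001110010101011100→1 (1)
 51  011110011100101010111001→0 (0)
 52  111100111001010101110010→1 (1)
 53  111001110010101011100101→1 (1)
 54  110011100101010111001011→1 (1)
 55  100111001010101110010111→1 (1)
 56  001110010101011100101111→0 (1)
 57  011100101010111001011111→0 (1)
 58  111001010101110010111111→1 (0)
 59  110010101011100101111110→1 (1)
 60  100101010111001011111101→1 (0)
 61  001010101110010111111010→0 (1)
 62  010101011100101111110101→0 (0)
 63  101010111001011111101010→1 (0)
 64  010101110010111111010100→0 (1)
 65  101011100101111110101001→1 (1)
 66  010111001011111101010011→0 (1)
 67  101110010111111010100111→1 (1)
 68  011100101111110101001111→0 (1)
 69  111001011111101010011111→1 (0)
 70  110010111111010100111110→1 (1)
 71  100101111110101001111101→1 (0)
 72  001011111101010011111010→0 (1)
 73  010111111010100111110101→0 (0)
 74  101111110101001111101010→1 (0)
 75  011111101010011111010100→0 (1)
 76  111111010100111110101001→1 (1)
 77  111110101001111101010011→1 (0)
 78  111101010011111010100110→1 (0)
 79  111010100111110101001100→1 (1)
 80  110101001111101010011001→1 (1)
 81  101010011111010100110011→1 (0)
 82  010100111110101001100110→0 (1)
 83  101001111101010011001101→1 (0)
 84  010011111010100110011010→0 (1)
 85  100111110101001100110101→1 (1)
 86  001111101010011001101011→0 (0)
 87  011111010100110011010110→0 (1)
 88  111110101001100110101101→1 (0)
 89  111101010011001101011010→1 (0)
 90  111010100110011010110100→1 (0)
 91  110101001100110101101000→1 (0)
 92  101010011001101011010000→1 (1)
 93  010100110011010110100001→0 (1)
 94  101001100110101101000011→1 (0)
 95  010011001101011010000110→0 (1)
 96  100110011010110100001101→1 (0)
 97  001100110101101000011010→0 (1)
 98  011001101011010000110101→0 (0)
 99  110011010110100001101010→1 (0)
100  100110101101000011010100→1 (0)
101  001101011010000110101000→0 (1)
102  011010110100001101010001→0 (1)
103  110101101000011010100011→1 (0)
104  101011010000110101000110→1 (0)
105  010110100001101010001100→0 (0)
106  101101000011010100011000→1 (0)
107  011010000110101000110000→0 (0)
108  110100001101010001100000→1 (1)
109  101000011010100011000001→1 (0)
110  010000110101000110000010→0 (0)
111  100001101010001100000100→1 (0)
112  000011010100011000001000→0 (1)
113  000110101000110000010001→0 (1)
114  001101010001100000100011→0 (1)
115  011010100011000001000111→0 (0)
116  110101000110000010001110→1 (1)
117  101010001100000100011101→1 (0)
118  010100011000001000111010→0 (1)
119  101000110000010001110101→1 (1)
120  010001100000100011101011→0 (0)
121  100011000001000111010110→1 (0)
122  000110000010001110101100→0 (0)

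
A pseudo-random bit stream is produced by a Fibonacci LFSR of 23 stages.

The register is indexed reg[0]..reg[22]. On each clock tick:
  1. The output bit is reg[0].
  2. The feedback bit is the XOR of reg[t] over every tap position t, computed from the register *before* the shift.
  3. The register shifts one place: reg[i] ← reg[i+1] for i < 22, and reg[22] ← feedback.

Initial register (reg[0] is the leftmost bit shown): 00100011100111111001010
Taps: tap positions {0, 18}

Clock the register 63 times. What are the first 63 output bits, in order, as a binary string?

001000111001111110010100111000000011111011011111001110011011000

k : reg_k → out_k, fb_k
0: 00100011100111111001010 → 0, fb=0
1: 01000111001111110010100 → 0, fb=1
2: 10001110011111100101001 → 1, fb=1
3: 00011100111111001010011 → 0, fb=1
4: 00111001111110010100111 → 0, fb=0
5: 01110011111100101001110 → 0, fb=0
6: 11100111111001010011100 → 1, fb=0
7: 11001111110010100111000 → 1, fb=0
8: 10011111100101001110000 → 1, fb=0
9: 00111111001010011100000 → 0, fb=0
10: 01111110010100111000000 → 0, fb=0
11: 11111100101001110000000 → 1, fb=1
12: 11111001010011100000001 → 1, fb=1
13: 11110010100111000000011 → 1, fb=1
14: 11100101001110000000111 → 1, fb=1
15: 11001010011100000001111 → 1, fb=1
16: 10010100111000000011111 → 1, fb=0
17: 00101001110000000111110 → 0, fb=1
18: 01010011100000001111101 → 0, fb=1
19: 10100111000000011111011 → 1, fb=0
20: 01001110000000111110110 → 0, fb=1
21: 10011100000001111101101 → 1, fb=1
22: 00111000000011111011011 → 0, fb=1
23: 01110000000111110110111 → 0, fb=1
24: 11100000001111101101111 → 1, fb=1
25: 11000000011111011011111 → 1, fb=0
26: 10000000111110110111110 → 1, fb=0
27: 00000001111101101111100 → 0, fb=1
28: 00000011111011011111001 → 0, fb=1
29: 00000111110110111110011 → 0, fb=1
30: 00001111101101111100111 → 0, fb=0
31: 00011111011011111001110 → 0, fb=0
32: 00111110110111110011100 → 0, fb=1
33: 01111101101111100111001 → 0, fb=1
34: 11111011011111001110011 → 1, fb=0
35: 11110110111110011100110 → 1, fb=1
36: 11101101111100111001101 → 1, fb=1
37: 11011011111001110011011 → 1, fb=0
38: 10110111110011100110110 → 1, fb=0
39: 01101111100111001101100 → 0, fb=0
40: 11011111001110011011000 → 1, fb=0
41: 10111110011100110110000 → 1, fb=0
42: 01111100111001101100000 → 0, fb=0
43: 11111001110011011000000 → 1, fb=1
44: 11110011100110110000001 → 1, fb=1
45: 11100111001101100000011 → 1, fb=1
46: 11001110011011000000111 → 1, fb=1
47: 10011100110110000001111 → 1, fb=1
48: 00111001101100000011111 → 0, fb=1
49: 01110011011000000111111 → 0, fb=1
50: 11100110110000001111111 → 1, fb=0
51: 11001101100000011111110 → 1, fb=0
52: 10011011000000111111100 → 1, fb=0
53: 00110110000001111111000 → 0, fb=1
54: 01101100000011111110001 → 0, fb=1
55: 11011000000111111100011 → 1, fb=1
56: 10110000001111111000111 → 1, fb=1
57: 01100000011111110001111 → 0, fb=0
58: 11000000111111100011110 → 1, fb=0
59: 10000001111111000111100 → 1, fb=0
60: 00000011111110001111000 → 0, fb=1
61: 00000111111100011110001 → 0, fb=1
62: 00001111111000111100011 → 0, fb=0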